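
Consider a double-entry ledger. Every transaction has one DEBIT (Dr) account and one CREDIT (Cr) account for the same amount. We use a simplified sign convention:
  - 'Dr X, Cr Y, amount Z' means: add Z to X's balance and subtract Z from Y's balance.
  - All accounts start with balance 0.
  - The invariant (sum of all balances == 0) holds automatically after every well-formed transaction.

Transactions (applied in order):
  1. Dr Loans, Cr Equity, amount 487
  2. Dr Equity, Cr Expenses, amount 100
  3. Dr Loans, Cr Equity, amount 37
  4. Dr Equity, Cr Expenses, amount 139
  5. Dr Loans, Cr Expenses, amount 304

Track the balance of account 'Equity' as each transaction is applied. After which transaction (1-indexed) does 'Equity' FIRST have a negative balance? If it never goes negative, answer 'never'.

Answer: 1

Derivation:
After txn 1: Equity=-487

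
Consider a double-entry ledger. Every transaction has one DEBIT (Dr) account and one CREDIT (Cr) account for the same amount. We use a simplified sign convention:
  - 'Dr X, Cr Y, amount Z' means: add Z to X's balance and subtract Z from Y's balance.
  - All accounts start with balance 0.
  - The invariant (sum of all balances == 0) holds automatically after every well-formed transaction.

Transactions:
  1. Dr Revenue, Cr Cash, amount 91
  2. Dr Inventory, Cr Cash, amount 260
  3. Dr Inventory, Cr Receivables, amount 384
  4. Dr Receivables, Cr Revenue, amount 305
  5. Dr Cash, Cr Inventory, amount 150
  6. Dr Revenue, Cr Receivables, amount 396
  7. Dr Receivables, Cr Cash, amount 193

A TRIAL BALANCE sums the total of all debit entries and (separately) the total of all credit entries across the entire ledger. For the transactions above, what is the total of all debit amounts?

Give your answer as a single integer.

Answer: 1779

Derivation:
Txn 1: debit+=91
Txn 2: debit+=260
Txn 3: debit+=384
Txn 4: debit+=305
Txn 5: debit+=150
Txn 6: debit+=396
Txn 7: debit+=193
Total debits = 1779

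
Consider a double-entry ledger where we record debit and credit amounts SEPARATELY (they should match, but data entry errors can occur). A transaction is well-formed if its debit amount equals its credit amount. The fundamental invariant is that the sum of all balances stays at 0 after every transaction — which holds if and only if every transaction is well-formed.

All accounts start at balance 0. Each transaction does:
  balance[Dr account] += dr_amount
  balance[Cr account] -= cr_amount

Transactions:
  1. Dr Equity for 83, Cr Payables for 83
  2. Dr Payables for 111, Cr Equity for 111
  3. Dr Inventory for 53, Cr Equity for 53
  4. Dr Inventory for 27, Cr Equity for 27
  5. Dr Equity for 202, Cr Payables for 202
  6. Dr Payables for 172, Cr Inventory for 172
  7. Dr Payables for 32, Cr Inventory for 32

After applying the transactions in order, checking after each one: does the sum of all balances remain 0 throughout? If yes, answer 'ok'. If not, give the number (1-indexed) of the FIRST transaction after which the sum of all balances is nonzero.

After txn 1: dr=83 cr=83 sum_balances=0
After txn 2: dr=111 cr=111 sum_balances=0
After txn 3: dr=53 cr=53 sum_balances=0
After txn 4: dr=27 cr=27 sum_balances=0
After txn 5: dr=202 cr=202 sum_balances=0
After txn 6: dr=172 cr=172 sum_balances=0
After txn 7: dr=32 cr=32 sum_balances=0

Answer: ok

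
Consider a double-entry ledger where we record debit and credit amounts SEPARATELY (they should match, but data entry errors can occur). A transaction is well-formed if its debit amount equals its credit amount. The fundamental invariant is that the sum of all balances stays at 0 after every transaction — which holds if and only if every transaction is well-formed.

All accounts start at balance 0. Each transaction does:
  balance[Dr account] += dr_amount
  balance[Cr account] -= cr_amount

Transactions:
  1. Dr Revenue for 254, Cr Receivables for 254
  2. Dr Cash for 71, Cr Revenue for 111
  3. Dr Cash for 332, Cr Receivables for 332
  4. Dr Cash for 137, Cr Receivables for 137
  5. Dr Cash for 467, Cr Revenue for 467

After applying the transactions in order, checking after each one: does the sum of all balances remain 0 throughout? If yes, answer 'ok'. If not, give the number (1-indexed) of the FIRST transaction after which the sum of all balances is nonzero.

After txn 1: dr=254 cr=254 sum_balances=0
After txn 2: dr=71 cr=111 sum_balances=-40
After txn 3: dr=332 cr=332 sum_balances=-40
After txn 4: dr=137 cr=137 sum_balances=-40
After txn 5: dr=467 cr=467 sum_balances=-40

Answer: 2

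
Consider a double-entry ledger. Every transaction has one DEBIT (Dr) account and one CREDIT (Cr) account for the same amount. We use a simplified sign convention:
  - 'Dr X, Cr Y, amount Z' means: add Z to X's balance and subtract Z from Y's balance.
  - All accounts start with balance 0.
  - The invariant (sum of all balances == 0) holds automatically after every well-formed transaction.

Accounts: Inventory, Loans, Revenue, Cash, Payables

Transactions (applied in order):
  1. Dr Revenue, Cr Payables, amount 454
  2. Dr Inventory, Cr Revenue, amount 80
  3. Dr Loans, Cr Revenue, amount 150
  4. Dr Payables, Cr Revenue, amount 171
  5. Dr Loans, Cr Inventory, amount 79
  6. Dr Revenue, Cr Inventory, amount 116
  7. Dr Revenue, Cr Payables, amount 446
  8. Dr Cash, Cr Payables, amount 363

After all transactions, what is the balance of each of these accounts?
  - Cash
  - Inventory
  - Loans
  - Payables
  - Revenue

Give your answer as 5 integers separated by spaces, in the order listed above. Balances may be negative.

Answer: 363 -115 229 -1092 615

Derivation:
After txn 1 (Dr Revenue, Cr Payables, amount 454): Payables=-454 Revenue=454
After txn 2 (Dr Inventory, Cr Revenue, amount 80): Inventory=80 Payables=-454 Revenue=374
After txn 3 (Dr Loans, Cr Revenue, amount 150): Inventory=80 Loans=150 Payables=-454 Revenue=224
After txn 4 (Dr Payables, Cr Revenue, amount 171): Inventory=80 Loans=150 Payables=-283 Revenue=53
After txn 5 (Dr Loans, Cr Inventory, amount 79): Inventory=1 Loans=229 Payables=-283 Revenue=53
After txn 6 (Dr Revenue, Cr Inventory, amount 116): Inventory=-115 Loans=229 Payables=-283 Revenue=169
After txn 7 (Dr Revenue, Cr Payables, amount 446): Inventory=-115 Loans=229 Payables=-729 Revenue=615
After txn 8 (Dr Cash, Cr Payables, amount 363): Cash=363 Inventory=-115 Loans=229 Payables=-1092 Revenue=615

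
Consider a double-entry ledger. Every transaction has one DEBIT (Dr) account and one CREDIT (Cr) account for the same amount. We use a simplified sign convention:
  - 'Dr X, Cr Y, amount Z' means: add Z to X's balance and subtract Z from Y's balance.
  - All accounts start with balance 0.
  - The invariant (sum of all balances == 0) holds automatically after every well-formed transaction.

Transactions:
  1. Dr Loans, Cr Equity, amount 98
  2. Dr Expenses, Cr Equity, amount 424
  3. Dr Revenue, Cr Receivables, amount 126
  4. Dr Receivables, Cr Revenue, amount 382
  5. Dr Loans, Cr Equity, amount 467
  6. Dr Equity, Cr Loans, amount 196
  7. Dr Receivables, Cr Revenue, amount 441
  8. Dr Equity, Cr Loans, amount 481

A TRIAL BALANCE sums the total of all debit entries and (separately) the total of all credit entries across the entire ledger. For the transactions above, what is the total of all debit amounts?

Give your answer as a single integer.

Answer: 2615

Derivation:
Txn 1: debit+=98
Txn 2: debit+=424
Txn 3: debit+=126
Txn 4: debit+=382
Txn 5: debit+=467
Txn 6: debit+=196
Txn 7: debit+=441
Txn 8: debit+=481
Total debits = 2615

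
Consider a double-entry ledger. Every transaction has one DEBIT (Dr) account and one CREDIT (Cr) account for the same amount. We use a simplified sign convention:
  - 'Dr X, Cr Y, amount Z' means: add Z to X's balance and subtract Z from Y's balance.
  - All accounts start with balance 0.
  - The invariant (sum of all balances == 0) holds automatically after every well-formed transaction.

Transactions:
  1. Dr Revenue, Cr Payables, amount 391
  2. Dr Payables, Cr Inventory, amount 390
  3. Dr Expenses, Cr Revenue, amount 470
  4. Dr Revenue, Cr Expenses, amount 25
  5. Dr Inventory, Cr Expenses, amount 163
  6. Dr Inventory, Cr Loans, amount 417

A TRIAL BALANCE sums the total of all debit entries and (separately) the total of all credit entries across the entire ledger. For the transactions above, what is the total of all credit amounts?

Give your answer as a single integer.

Txn 1: credit+=391
Txn 2: credit+=390
Txn 3: credit+=470
Txn 4: credit+=25
Txn 5: credit+=163
Txn 6: credit+=417
Total credits = 1856

Answer: 1856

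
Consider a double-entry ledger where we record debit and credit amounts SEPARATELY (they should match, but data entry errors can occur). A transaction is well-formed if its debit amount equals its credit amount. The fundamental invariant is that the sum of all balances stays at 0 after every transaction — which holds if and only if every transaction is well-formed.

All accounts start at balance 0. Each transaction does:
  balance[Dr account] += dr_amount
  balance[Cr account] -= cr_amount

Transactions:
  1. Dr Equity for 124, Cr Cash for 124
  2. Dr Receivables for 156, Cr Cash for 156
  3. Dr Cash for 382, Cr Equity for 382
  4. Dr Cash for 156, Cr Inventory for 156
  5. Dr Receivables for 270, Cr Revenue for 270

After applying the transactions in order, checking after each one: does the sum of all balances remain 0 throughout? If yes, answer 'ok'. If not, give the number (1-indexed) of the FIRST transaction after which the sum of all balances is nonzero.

Answer: ok

Derivation:
After txn 1: dr=124 cr=124 sum_balances=0
After txn 2: dr=156 cr=156 sum_balances=0
After txn 3: dr=382 cr=382 sum_balances=0
After txn 4: dr=156 cr=156 sum_balances=0
After txn 5: dr=270 cr=270 sum_balances=0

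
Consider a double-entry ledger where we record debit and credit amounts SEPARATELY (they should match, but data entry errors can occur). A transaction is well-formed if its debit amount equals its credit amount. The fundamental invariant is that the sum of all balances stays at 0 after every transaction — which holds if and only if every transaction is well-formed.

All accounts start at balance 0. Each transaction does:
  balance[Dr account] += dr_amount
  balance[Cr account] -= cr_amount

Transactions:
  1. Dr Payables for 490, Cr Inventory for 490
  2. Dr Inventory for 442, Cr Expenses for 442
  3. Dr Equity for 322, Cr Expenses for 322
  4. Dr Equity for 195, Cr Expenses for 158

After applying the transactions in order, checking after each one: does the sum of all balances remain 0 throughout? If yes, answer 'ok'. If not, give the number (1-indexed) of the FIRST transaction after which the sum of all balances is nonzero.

After txn 1: dr=490 cr=490 sum_balances=0
After txn 2: dr=442 cr=442 sum_balances=0
After txn 3: dr=322 cr=322 sum_balances=0
After txn 4: dr=195 cr=158 sum_balances=37

Answer: 4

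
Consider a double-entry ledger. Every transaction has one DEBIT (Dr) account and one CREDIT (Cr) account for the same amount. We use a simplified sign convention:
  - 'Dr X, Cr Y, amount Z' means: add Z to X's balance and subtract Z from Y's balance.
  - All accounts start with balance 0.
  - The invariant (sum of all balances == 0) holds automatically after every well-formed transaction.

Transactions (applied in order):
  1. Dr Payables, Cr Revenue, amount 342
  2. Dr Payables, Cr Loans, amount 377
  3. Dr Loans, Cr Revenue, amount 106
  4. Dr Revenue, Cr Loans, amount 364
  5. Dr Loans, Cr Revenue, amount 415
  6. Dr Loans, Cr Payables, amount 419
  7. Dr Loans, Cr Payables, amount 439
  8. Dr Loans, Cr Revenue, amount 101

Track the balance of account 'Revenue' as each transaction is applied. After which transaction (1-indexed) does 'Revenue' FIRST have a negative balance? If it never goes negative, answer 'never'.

Answer: 1

Derivation:
After txn 1: Revenue=-342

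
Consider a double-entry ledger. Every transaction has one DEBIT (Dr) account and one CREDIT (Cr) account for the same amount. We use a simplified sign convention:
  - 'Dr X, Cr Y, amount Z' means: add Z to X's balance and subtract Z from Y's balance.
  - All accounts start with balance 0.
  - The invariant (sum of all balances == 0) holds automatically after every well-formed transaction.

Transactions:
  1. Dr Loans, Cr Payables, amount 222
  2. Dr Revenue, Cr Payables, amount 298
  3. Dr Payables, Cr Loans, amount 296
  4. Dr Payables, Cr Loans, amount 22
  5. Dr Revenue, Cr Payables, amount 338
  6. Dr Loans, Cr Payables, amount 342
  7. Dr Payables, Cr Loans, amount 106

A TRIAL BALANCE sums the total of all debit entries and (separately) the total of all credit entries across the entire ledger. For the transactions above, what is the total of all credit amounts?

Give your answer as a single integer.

Answer: 1624

Derivation:
Txn 1: credit+=222
Txn 2: credit+=298
Txn 3: credit+=296
Txn 4: credit+=22
Txn 5: credit+=338
Txn 6: credit+=342
Txn 7: credit+=106
Total credits = 1624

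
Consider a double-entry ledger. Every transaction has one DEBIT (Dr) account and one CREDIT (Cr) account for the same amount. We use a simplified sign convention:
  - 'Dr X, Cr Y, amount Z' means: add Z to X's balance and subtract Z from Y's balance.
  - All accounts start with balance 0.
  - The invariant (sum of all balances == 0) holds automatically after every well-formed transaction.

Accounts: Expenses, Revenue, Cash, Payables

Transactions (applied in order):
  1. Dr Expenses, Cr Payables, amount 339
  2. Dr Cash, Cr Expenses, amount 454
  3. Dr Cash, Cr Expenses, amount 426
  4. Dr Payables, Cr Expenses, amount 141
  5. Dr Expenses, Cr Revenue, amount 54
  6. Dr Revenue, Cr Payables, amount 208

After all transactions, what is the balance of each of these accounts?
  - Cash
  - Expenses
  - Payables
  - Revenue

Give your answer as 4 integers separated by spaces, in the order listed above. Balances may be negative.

After txn 1 (Dr Expenses, Cr Payables, amount 339): Expenses=339 Payables=-339
After txn 2 (Dr Cash, Cr Expenses, amount 454): Cash=454 Expenses=-115 Payables=-339
After txn 3 (Dr Cash, Cr Expenses, amount 426): Cash=880 Expenses=-541 Payables=-339
After txn 4 (Dr Payables, Cr Expenses, amount 141): Cash=880 Expenses=-682 Payables=-198
After txn 5 (Dr Expenses, Cr Revenue, amount 54): Cash=880 Expenses=-628 Payables=-198 Revenue=-54
After txn 6 (Dr Revenue, Cr Payables, amount 208): Cash=880 Expenses=-628 Payables=-406 Revenue=154

Answer: 880 -628 -406 154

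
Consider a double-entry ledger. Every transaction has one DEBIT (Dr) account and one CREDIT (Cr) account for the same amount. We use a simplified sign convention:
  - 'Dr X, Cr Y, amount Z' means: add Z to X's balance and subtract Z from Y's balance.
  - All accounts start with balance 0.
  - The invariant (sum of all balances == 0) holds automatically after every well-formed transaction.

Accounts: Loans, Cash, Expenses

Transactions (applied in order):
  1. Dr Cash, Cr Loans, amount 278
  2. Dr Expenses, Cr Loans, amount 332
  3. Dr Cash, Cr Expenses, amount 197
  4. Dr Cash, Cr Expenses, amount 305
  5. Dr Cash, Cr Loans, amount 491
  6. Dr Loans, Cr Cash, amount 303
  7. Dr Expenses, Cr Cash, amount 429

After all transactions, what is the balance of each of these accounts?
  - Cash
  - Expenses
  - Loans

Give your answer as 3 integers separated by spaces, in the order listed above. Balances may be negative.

After txn 1 (Dr Cash, Cr Loans, amount 278): Cash=278 Loans=-278
After txn 2 (Dr Expenses, Cr Loans, amount 332): Cash=278 Expenses=332 Loans=-610
After txn 3 (Dr Cash, Cr Expenses, amount 197): Cash=475 Expenses=135 Loans=-610
After txn 4 (Dr Cash, Cr Expenses, amount 305): Cash=780 Expenses=-170 Loans=-610
After txn 5 (Dr Cash, Cr Loans, amount 491): Cash=1271 Expenses=-170 Loans=-1101
After txn 6 (Dr Loans, Cr Cash, amount 303): Cash=968 Expenses=-170 Loans=-798
After txn 7 (Dr Expenses, Cr Cash, amount 429): Cash=539 Expenses=259 Loans=-798

Answer: 539 259 -798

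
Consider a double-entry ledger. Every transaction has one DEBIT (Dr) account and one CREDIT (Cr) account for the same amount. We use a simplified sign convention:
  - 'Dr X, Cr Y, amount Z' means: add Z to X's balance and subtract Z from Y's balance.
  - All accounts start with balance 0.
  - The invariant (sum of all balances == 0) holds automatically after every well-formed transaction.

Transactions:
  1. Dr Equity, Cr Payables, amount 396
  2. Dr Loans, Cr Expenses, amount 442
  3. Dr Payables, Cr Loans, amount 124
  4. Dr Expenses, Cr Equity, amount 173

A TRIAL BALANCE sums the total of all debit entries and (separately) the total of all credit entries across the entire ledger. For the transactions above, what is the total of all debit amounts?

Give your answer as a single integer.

Txn 1: debit+=396
Txn 2: debit+=442
Txn 3: debit+=124
Txn 4: debit+=173
Total debits = 1135

Answer: 1135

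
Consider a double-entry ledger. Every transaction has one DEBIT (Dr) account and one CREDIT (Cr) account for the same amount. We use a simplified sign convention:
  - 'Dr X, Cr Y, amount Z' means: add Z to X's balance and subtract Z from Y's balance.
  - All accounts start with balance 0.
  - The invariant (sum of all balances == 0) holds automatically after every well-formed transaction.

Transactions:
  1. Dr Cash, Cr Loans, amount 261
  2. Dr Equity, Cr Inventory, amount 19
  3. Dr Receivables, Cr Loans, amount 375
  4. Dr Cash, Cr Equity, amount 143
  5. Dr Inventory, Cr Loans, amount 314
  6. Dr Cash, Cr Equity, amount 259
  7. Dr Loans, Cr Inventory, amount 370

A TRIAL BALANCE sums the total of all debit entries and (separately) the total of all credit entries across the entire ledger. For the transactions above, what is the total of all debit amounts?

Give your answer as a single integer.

Txn 1: debit+=261
Txn 2: debit+=19
Txn 3: debit+=375
Txn 4: debit+=143
Txn 5: debit+=314
Txn 6: debit+=259
Txn 7: debit+=370
Total debits = 1741

Answer: 1741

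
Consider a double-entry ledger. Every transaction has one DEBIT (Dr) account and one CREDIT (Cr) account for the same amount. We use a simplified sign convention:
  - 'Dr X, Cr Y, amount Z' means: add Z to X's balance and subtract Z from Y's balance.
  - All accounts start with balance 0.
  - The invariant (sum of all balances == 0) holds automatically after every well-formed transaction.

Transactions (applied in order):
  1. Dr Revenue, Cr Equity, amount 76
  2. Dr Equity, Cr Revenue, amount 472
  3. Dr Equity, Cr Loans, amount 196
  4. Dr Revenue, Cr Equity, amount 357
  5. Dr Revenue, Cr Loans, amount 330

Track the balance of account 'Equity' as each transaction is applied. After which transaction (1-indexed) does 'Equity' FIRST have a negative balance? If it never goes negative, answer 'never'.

After txn 1: Equity=-76

Answer: 1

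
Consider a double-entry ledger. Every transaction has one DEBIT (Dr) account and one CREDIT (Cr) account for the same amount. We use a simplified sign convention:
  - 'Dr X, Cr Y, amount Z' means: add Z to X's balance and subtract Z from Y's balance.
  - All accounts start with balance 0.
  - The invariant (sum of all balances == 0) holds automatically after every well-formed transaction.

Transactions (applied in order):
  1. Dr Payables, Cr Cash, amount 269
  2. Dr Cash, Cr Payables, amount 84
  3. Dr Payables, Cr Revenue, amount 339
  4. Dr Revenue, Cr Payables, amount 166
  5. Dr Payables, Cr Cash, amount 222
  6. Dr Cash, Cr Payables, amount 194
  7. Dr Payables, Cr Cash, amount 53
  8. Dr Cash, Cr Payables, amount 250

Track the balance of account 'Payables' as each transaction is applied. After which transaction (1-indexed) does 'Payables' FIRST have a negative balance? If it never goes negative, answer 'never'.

Answer: never

Derivation:
After txn 1: Payables=269
After txn 2: Payables=185
After txn 3: Payables=524
After txn 4: Payables=358
After txn 5: Payables=580
After txn 6: Payables=386
After txn 7: Payables=439
After txn 8: Payables=189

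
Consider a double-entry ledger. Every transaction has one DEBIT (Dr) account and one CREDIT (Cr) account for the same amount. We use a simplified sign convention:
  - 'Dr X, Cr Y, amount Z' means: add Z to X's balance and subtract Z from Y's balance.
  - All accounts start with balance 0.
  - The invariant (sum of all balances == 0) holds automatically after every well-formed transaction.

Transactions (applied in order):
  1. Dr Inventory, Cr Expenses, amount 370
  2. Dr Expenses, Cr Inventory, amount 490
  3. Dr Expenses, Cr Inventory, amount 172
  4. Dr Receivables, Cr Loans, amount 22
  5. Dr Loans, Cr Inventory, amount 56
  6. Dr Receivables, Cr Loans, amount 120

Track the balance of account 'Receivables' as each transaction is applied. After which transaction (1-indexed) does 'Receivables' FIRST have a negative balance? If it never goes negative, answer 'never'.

Answer: never

Derivation:
After txn 1: Receivables=0
After txn 2: Receivables=0
After txn 3: Receivables=0
After txn 4: Receivables=22
After txn 5: Receivables=22
After txn 6: Receivables=142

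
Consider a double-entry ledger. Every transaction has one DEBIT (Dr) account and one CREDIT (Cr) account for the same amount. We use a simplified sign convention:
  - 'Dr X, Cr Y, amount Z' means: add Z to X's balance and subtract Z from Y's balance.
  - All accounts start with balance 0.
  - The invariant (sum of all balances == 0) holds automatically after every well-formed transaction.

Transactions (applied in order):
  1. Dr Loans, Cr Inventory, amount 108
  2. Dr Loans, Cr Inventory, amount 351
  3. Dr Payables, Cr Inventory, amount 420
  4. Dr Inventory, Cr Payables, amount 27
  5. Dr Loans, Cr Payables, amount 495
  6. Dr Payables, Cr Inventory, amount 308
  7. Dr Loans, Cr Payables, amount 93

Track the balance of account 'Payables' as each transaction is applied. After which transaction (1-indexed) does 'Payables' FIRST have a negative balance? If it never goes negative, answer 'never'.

After txn 1: Payables=0
After txn 2: Payables=0
After txn 3: Payables=420
After txn 4: Payables=393
After txn 5: Payables=-102

Answer: 5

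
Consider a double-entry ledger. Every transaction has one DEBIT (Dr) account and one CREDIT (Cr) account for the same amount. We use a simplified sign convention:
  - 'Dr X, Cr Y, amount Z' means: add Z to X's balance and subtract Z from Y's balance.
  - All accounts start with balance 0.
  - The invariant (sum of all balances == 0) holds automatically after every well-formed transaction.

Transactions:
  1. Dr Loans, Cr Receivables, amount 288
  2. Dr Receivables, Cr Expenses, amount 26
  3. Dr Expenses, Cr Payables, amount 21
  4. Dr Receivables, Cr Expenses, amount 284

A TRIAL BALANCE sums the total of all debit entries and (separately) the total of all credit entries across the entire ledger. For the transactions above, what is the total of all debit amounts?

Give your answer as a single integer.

Txn 1: debit+=288
Txn 2: debit+=26
Txn 3: debit+=21
Txn 4: debit+=284
Total debits = 619

Answer: 619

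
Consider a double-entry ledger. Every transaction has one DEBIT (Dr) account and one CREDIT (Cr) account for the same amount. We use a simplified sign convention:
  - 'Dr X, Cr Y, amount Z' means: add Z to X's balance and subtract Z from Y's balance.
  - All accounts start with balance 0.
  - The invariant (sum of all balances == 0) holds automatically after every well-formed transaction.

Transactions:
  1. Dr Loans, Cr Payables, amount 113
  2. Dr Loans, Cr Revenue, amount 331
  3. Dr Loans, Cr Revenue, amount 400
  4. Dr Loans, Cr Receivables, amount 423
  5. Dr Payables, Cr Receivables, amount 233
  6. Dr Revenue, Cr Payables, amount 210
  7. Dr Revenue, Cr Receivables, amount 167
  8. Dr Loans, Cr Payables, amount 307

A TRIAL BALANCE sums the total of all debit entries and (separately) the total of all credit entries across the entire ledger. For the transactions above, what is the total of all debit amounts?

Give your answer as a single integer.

Txn 1: debit+=113
Txn 2: debit+=331
Txn 3: debit+=400
Txn 4: debit+=423
Txn 5: debit+=233
Txn 6: debit+=210
Txn 7: debit+=167
Txn 8: debit+=307
Total debits = 2184

Answer: 2184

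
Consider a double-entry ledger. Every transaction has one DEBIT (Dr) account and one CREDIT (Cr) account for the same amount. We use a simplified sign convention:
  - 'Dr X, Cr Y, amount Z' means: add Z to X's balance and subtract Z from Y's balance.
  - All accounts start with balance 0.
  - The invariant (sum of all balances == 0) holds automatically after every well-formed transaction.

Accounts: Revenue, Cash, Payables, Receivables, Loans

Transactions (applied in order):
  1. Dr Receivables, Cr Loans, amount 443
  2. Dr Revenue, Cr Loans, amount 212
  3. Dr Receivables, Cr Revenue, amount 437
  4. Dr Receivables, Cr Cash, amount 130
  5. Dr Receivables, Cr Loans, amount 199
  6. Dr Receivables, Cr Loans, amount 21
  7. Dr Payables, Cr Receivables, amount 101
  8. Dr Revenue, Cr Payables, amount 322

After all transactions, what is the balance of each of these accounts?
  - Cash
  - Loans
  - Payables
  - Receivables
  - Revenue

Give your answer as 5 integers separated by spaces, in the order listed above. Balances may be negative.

After txn 1 (Dr Receivables, Cr Loans, amount 443): Loans=-443 Receivables=443
After txn 2 (Dr Revenue, Cr Loans, amount 212): Loans=-655 Receivables=443 Revenue=212
After txn 3 (Dr Receivables, Cr Revenue, amount 437): Loans=-655 Receivables=880 Revenue=-225
After txn 4 (Dr Receivables, Cr Cash, amount 130): Cash=-130 Loans=-655 Receivables=1010 Revenue=-225
After txn 5 (Dr Receivables, Cr Loans, amount 199): Cash=-130 Loans=-854 Receivables=1209 Revenue=-225
After txn 6 (Dr Receivables, Cr Loans, amount 21): Cash=-130 Loans=-875 Receivables=1230 Revenue=-225
After txn 7 (Dr Payables, Cr Receivables, amount 101): Cash=-130 Loans=-875 Payables=101 Receivables=1129 Revenue=-225
After txn 8 (Dr Revenue, Cr Payables, amount 322): Cash=-130 Loans=-875 Payables=-221 Receivables=1129 Revenue=97

Answer: -130 -875 -221 1129 97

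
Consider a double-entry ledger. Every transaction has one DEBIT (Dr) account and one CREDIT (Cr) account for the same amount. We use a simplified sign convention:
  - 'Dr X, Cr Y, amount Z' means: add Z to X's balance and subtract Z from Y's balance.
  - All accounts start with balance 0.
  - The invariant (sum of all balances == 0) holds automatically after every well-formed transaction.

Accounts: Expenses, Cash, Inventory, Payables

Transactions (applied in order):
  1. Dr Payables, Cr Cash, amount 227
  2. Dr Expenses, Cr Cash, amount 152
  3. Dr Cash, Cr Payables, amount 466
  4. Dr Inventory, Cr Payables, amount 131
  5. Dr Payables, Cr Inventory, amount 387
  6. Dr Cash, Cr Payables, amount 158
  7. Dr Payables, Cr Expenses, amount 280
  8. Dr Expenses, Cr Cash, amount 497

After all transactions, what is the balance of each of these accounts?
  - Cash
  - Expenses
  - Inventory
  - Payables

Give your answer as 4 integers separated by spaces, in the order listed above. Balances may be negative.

After txn 1 (Dr Payables, Cr Cash, amount 227): Cash=-227 Payables=227
After txn 2 (Dr Expenses, Cr Cash, amount 152): Cash=-379 Expenses=152 Payables=227
After txn 3 (Dr Cash, Cr Payables, amount 466): Cash=87 Expenses=152 Payables=-239
After txn 4 (Dr Inventory, Cr Payables, amount 131): Cash=87 Expenses=152 Inventory=131 Payables=-370
After txn 5 (Dr Payables, Cr Inventory, amount 387): Cash=87 Expenses=152 Inventory=-256 Payables=17
After txn 6 (Dr Cash, Cr Payables, amount 158): Cash=245 Expenses=152 Inventory=-256 Payables=-141
After txn 7 (Dr Payables, Cr Expenses, amount 280): Cash=245 Expenses=-128 Inventory=-256 Payables=139
After txn 8 (Dr Expenses, Cr Cash, amount 497): Cash=-252 Expenses=369 Inventory=-256 Payables=139

Answer: -252 369 -256 139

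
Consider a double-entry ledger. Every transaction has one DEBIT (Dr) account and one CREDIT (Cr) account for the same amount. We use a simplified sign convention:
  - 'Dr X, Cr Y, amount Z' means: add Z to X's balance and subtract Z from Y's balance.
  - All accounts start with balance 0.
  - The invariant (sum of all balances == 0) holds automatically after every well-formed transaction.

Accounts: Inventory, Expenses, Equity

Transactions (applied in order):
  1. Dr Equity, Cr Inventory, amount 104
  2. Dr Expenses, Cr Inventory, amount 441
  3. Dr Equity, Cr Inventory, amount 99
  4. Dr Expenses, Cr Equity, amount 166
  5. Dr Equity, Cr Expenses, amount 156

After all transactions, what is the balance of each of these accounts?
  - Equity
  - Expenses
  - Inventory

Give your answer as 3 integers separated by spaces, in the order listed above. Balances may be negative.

After txn 1 (Dr Equity, Cr Inventory, amount 104): Equity=104 Inventory=-104
After txn 2 (Dr Expenses, Cr Inventory, amount 441): Equity=104 Expenses=441 Inventory=-545
After txn 3 (Dr Equity, Cr Inventory, amount 99): Equity=203 Expenses=441 Inventory=-644
After txn 4 (Dr Expenses, Cr Equity, amount 166): Equity=37 Expenses=607 Inventory=-644
After txn 5 (Dr Equity, Cr Expenses, amount 156): Equity=193 Expenses=451 Inventory=-644

Answer: 193 451 -644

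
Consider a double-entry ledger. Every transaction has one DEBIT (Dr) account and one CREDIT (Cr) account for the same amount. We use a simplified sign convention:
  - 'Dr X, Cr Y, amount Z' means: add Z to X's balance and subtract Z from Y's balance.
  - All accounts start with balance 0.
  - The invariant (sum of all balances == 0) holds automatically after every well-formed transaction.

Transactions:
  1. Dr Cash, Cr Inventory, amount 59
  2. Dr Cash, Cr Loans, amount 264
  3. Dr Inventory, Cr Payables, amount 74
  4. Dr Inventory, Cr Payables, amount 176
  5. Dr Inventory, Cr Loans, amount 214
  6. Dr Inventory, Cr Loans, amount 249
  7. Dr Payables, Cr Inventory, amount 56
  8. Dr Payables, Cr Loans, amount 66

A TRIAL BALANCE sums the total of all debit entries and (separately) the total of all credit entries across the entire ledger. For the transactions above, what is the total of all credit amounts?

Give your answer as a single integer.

Answer: 1158

Derivation:
Txn 1: credit+=59
Txn 2: credit+=264
Txn 3: credit+=74
Txn 4: credit+=176
Txn 5: credit+=214
Txn 6: credit+=249
Txn 7: credit+=56
Txn 8: credit+=66
Total credits = 1158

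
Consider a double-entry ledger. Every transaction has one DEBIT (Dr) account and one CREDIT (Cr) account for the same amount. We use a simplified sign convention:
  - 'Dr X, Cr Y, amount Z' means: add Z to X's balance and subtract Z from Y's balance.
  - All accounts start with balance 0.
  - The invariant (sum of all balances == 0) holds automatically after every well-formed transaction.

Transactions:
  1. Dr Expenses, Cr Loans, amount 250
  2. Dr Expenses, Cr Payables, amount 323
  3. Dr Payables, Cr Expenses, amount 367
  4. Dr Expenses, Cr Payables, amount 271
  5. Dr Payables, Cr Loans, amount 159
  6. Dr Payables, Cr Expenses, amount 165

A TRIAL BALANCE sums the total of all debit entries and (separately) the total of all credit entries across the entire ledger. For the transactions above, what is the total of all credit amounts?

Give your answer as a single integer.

Txn 1: credit+=250
Txn 2: credit+=323
Txn 3: credit+=367
Txn 4: credit+=271
Txn 5: credit+=159
Txn 6: credit+=165
Total credits = 1535

Answer: 1535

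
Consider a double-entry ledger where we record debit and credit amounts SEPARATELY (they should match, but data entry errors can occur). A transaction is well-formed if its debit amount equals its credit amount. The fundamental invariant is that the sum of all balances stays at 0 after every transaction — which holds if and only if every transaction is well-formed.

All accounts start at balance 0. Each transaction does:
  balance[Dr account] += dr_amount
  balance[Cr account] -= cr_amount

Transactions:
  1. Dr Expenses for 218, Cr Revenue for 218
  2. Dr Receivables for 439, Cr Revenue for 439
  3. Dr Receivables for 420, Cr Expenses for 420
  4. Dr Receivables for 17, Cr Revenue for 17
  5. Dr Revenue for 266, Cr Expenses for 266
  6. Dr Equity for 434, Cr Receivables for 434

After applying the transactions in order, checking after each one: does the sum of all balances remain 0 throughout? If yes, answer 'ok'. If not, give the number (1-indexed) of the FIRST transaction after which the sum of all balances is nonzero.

Answer: ok

Derivation:
After txn 1: dr=218 cr=218 sum_balances=0
After txn 2: dr=439 cr=439 sum_balances=0
After txn 3: dr=420 cr=420 sum_balances=0
After txn 4: dr=17 cr=17 sum_balances=0
After txn 5: dr=266 cr=266 sum_balances=0
After txn 6: dr=434 cr=434 sum_balances=0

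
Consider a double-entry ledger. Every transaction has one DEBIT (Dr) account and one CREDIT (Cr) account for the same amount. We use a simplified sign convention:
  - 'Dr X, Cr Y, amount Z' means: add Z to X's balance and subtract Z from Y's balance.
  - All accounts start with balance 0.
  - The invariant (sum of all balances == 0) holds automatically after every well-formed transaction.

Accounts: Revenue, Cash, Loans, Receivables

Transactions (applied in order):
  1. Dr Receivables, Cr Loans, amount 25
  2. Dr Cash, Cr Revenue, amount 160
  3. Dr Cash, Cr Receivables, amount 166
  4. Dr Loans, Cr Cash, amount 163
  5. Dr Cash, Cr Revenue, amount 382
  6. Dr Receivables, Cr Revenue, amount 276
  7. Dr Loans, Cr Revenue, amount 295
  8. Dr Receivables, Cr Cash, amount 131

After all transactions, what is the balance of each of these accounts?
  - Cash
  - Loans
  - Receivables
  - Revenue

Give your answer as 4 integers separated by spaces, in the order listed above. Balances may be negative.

After txn 1 (Dr Receivables, Cr Loans, amount 25): Loans=-25 Receivables=25
After txn 2 (Dr Cash, Cr Revenue, amount 160): Cash=160 Loans=-25 Receivables=25 Revenue=-160
After txn 3 (Dr Cash, Cr Receivables, amount 166): Cash=326 Loans=-25 Receivables=-141 Revenue=-160
After txn 4 (Dr Loans, Cr Cash, amount 163): Cash=163 Loans=138 Receivables=-141 Revenue=-160
After txn 5 (Dr Cash, Cr Revenue, amount 382): Cash=545 Loans=138 Receivables=-141 Revenue=-542
After txn 6 (Dr Receivables, Cr Revenue, amount 276): Cash=545 Loans=138 Receivables=135 Revenue=-818
After txn 7 (Dr Loans, Cr Revenue, amount 295): Cash=545 Loans=433 Receivables=135 Revenue=-1113
After txn 8 (Dr Receivables, Cr Cash, amount 131): Cash=414 Loans=433 Receivables=266 Revenue=-1113

Answer: 414 433 266 -1113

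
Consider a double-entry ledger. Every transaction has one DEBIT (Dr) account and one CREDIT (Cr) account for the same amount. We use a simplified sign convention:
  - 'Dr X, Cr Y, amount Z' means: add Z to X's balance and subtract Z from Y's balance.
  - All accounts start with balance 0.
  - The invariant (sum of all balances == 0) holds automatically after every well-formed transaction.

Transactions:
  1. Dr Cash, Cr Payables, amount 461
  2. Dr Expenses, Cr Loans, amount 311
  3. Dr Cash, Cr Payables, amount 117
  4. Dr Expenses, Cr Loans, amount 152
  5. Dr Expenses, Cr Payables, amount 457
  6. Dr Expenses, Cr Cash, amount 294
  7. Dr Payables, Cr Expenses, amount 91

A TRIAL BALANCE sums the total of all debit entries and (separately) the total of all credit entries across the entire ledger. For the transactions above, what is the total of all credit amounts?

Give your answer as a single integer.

Txn 1: credit+=461
Txn 2: credit+=311
Txn 3: credit+=117
Txn 4: credit+=152
Txn 5: credit+=457
Txn 6: credit+=294
Txn 7: credit+=91
Total credits = 1883

Answer: 1883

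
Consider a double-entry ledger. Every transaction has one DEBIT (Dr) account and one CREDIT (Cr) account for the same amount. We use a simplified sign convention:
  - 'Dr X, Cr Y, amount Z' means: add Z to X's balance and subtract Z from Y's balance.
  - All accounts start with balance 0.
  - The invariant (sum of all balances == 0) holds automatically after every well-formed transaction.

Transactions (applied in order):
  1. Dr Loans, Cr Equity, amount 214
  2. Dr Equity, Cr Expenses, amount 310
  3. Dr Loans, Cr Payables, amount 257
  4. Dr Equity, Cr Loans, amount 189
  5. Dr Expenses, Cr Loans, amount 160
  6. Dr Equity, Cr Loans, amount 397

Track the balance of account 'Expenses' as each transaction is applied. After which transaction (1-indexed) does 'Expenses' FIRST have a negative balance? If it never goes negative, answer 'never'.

Answer: 2

Derivation:
After txn 1: Expenses=0
After txn 2: Expenses=-310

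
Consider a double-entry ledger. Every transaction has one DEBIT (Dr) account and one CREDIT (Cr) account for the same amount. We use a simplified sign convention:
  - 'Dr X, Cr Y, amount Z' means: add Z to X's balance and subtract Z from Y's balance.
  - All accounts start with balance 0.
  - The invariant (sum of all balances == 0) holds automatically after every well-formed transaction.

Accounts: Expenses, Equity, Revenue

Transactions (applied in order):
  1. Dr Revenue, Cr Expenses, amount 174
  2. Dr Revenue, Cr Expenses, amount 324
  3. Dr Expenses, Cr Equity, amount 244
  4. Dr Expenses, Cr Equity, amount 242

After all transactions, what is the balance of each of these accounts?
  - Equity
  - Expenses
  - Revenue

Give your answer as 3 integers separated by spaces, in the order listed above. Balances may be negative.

After txn 1 (Dr Revenue, Cr Expenses, amount 174): Expenses=-174 Revenue=174
After txn 2 (Dr Revenue, Cr Expenses, amount 324): Expenses=-498 Revenue=498
After txn 3 (Dr Expenses, Cr Equity, amount 244): Equity=-244 Expenses=-254 Revenue=498
After txn 4 (Dr Expenses, Cr Equity, amount 242): Equity=-486 Expenses=-12 Revenue=498

Answer: -486 -12 498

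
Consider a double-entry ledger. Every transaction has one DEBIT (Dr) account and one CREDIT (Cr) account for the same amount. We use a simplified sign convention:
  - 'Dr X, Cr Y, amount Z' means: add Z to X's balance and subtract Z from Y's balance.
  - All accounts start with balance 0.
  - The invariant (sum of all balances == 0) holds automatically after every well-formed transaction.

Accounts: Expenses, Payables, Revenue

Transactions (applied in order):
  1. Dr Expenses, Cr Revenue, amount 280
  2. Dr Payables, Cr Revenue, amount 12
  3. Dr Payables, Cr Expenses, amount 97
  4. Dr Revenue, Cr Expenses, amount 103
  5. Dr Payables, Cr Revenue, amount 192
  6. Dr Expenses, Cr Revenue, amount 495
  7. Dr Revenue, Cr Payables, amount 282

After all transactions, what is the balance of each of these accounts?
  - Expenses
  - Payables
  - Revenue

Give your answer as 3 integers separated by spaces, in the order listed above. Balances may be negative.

After txn 1 (Dr Expenses, Cr Revenue, amount 280): Expenses=280 Revenue=-280
After txn 2 (Dr Payables, Cr Revenue, amount 12): Expenses=280 Payables=12 Revenue=-292
After txn 3 (Dr Payables, Cr Expenses, amount 97): Expenses=183 Payables=109 Revenue=-292
After txn 4 (Dr Revenue, Cr Expenses, amount 103): Expenses=80 Payables=109 Revenue=-189
After txn 5 (Dr Payables, Cr Revenue, amount 192): Expenses=80 Payables=301 Revenue=-381
After txn 6 (Dr Expenses, Cr Revenue, amount 495): Expenses=575 Payables=301 Revenue=-876
After txn 7 (Dr Revenue, Cr Payables, amount 282): Expenses=575 Payables=19 Revenue=-594

Answer: 575 19 -594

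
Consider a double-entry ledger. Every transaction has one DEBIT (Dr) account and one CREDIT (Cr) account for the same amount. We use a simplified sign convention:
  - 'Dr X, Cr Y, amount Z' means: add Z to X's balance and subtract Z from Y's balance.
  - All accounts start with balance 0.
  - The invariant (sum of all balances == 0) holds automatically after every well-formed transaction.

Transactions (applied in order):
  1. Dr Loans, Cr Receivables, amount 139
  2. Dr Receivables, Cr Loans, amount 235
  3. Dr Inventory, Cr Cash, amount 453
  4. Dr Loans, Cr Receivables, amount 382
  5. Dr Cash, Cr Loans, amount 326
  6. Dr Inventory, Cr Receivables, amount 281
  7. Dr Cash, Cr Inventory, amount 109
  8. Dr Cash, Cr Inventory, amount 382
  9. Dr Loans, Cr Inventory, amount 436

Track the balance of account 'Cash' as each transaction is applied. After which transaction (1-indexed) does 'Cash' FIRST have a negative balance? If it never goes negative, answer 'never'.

After txn 1: Cash=0
After txn 2: Cash=0
After txn 3: Cash=-453

Answer: 3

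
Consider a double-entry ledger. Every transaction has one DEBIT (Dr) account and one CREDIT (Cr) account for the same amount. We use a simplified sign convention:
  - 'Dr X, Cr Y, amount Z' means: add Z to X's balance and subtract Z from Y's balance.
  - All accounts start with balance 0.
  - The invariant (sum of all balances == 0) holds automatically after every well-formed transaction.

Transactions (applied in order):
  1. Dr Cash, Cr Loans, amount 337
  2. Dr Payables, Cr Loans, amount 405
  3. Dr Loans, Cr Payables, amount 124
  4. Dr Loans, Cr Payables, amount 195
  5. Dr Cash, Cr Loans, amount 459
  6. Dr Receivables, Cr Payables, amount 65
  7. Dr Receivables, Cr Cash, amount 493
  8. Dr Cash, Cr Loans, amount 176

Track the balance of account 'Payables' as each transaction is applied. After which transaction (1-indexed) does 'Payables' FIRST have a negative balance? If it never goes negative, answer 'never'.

Answer: never

Derivation:
After txn 1: Payables=0
After txn 2: Payables=405
After txn 3: Payables=281
After txn 4: Payables=86
After txn 5: Payables=86
After txn 6: Payables=21
After txn 7: Payables=21
After txn 8: Payables=21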